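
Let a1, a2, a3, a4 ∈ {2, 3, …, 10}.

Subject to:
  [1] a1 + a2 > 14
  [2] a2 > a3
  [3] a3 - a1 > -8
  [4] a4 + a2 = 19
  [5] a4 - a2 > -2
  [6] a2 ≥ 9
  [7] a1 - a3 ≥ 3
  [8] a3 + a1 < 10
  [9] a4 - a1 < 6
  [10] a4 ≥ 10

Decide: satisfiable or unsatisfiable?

Satisfiable

One satisfying assignment is a1 = 7, a2 = 9, a3 = 2, a4 = 10.
For the less obvious constraints — constraint 1: a1 + a2 = 16; constraint 3: a3 - a1 = -5; constraint 4: a4 + a2 = 19 — and the others hold by inspection.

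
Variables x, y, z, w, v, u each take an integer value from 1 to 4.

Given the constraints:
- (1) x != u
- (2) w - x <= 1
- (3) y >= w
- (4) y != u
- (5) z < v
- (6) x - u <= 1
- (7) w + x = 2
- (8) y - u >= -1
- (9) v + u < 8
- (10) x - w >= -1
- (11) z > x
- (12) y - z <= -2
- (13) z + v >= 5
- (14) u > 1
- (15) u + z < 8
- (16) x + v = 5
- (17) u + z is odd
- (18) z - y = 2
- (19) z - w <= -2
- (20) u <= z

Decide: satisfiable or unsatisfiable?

Unsatisfiable

Constraints 6, 8, 10, 12, and 19 give z − y ≥ 2, y − u ≥ -1, u − x ≥ -1, x − w ≥ -1, w − z ≥ 2.
Adding all 5 inequalities: the left sides telescope to 0, and the right sides sum to 2 + (-1) + (-1) + (-1) + 2 = 1. So 0 ≥ 1, which is false.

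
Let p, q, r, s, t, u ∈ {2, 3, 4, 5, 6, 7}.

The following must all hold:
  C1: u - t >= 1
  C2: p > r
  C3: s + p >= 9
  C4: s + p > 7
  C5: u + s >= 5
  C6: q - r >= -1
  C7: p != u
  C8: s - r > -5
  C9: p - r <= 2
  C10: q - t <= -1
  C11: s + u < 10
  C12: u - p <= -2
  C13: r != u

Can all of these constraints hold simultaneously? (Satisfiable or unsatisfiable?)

Unsatisfiable

Constraints 1, 6, 9, 10, and 12 give r − p ≥ -2, p − u ≥ 2, u − t ≥ 1, t − q ≥ 1, q − r ≥ -1.
Adding all 5 inequalities: the left sides telescope to 0, and the right sides sum to (-2) + 2 + 1 + 1 + (-1) = 1. So 0 ≥ 1, which is false.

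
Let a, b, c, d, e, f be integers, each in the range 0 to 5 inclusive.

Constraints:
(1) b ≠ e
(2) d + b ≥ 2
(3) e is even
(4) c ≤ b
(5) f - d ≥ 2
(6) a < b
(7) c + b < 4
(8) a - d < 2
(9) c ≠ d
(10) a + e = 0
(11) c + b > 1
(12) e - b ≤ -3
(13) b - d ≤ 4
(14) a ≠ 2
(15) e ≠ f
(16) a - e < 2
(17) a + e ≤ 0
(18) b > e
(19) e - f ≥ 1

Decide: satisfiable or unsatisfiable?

Constraints 5, 12, 13, and 19 give f − d ≥ 2, d − b ≥ -4, b − e ≥ 3, e − f ≥ 1.
Adding all 4 inequalities: the left sides telescope to 0, and the right sides sum to 2 + (-4) + 3 + 1 = 2. So 0 ≥ 2, which is false.

Unsatisfiable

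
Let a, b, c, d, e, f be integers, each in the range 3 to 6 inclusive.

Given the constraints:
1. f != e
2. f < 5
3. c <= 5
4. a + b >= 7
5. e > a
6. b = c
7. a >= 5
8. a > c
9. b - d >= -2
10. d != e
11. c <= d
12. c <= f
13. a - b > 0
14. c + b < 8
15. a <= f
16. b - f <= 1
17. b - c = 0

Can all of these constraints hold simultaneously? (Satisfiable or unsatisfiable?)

From constraints 7 and 15: f ≥ a and a ≥ 5, so f ≥ 5. From constraint 2: f ≤ 4. But 4 < 5, so no value of f works.

Unsatisfiable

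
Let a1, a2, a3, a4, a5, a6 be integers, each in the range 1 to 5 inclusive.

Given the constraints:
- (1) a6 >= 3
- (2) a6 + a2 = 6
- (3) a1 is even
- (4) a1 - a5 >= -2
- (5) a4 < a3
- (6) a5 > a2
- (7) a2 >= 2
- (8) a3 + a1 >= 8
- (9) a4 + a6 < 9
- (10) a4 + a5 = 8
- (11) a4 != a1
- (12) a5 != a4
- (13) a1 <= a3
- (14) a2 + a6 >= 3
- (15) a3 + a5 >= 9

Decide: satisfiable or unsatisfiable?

One satisfying assignment is a1 = 4, a2 = 3, a3 = 4, a4 = 3, a5 = 5, a6 = 3.
For the less obvious constraints — constraint 2: a6 + a2 = 6; constraint 4: a1 - a5 = -1; constraint 8: a3 + a1 = 8 — and the others hold by inspection.

Satisfiable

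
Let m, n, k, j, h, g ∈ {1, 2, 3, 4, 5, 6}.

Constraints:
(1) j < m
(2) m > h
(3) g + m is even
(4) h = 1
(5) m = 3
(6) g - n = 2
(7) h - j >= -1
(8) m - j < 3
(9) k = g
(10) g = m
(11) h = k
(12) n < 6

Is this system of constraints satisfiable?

Constraint 4 fixes h = 1 and constraint 5 fixes m = 3. Constraints 9, 10, and 11 give h = k = g = m, so h = m. But 1 ≠ 3 — contradiction.

Unsatisfiable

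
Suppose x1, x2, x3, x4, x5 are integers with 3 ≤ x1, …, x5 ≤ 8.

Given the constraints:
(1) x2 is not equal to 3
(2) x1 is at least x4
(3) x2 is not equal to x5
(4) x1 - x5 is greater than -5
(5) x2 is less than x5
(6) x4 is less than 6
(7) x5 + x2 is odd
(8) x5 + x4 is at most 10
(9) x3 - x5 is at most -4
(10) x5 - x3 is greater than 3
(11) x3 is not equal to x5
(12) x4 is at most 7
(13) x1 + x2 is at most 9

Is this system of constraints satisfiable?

Satisfiable

Setting (x1, x2, x3, x4, x5) = (3, 6, 3, 3, 7) satisfies everything: constraint 4: x1 - x5 = -4; constraint 8: x5 + x4 = 10; constraint 9: x3 - x5 = -4, and the others follow.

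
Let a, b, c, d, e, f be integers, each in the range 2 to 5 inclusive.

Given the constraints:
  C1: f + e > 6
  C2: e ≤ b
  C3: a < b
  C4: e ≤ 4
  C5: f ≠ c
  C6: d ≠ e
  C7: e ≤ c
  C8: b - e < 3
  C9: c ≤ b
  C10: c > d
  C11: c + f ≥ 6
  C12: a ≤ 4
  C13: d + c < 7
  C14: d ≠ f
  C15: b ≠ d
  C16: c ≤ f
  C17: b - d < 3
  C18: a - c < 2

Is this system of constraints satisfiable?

Take a = 2, b = 3, c = 3, d = 2, e = 3, f = 5. Then constraint 1: f + e = 8; constraint 8: b - e = 0, and every other listed constraint is also met.

Satisfiable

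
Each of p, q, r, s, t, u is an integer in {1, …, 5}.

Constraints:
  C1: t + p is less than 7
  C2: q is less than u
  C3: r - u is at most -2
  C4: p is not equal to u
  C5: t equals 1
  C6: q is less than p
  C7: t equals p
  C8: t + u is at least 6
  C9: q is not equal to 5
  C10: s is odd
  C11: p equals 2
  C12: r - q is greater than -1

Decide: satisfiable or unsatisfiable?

Unsatisfiable

Constraint 5 fixes t = 1 and constraint 11 fixes p = 2, but constraint 7 requires t = p. Since 1 ≠ 2, contradiction.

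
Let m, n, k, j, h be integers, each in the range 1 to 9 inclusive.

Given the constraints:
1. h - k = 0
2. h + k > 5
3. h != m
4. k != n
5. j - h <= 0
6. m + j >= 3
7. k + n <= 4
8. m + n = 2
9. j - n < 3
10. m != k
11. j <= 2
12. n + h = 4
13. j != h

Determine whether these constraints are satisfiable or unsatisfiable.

Satisfiable

The assignment m = 1, n = 1, k = 3, j = 2, h = 3 works:
  constraint 1 holds since h - k = 0.
  constraint 2 holds since h + k = 6.
  constraint 5 holds since j - h = -1.
The rest check out directly.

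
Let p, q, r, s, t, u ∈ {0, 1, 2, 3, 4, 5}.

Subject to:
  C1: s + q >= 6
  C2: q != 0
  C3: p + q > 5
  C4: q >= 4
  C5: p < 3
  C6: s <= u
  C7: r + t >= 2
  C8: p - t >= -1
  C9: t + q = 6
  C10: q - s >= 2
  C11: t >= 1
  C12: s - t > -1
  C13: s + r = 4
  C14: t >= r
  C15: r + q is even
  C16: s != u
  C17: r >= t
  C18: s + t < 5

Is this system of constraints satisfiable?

Setting (p, q, r, s, t, u) = (2, 5, 1, 3, 1, 5) satisfies everything: constraint 1: s + q = 8; constraint 3: p + q = 7, and the others follow.

Satisfiable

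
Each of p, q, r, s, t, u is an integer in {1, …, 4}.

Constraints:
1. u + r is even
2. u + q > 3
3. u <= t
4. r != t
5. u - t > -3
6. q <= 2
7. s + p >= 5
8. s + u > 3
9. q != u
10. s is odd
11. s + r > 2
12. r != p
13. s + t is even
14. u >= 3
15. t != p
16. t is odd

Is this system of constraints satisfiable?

Satisfiable

Setting (p, q, r, s, t, u) = (4, 2, 1, 3, 3, 3) satisfies everything: constraint 2: u + q = 5; constraint 5: u - t = 0, and the others follow.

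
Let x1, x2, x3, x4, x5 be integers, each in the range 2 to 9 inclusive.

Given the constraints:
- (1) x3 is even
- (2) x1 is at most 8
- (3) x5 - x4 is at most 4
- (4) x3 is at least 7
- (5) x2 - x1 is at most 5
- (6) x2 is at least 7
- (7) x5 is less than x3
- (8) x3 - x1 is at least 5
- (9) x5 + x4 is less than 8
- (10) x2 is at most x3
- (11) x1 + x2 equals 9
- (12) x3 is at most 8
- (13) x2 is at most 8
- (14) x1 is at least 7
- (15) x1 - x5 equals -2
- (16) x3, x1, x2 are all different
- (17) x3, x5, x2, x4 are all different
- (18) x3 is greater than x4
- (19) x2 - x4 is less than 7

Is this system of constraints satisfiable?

Unsatisfiable

Constraints 2, 4, 6, 12, 13, and 14 confine each of x3, x1, x2 to the 2 values {7, 8}.
Constraint 16 requires all 3 of them to be distinct, but only 2 values are available — impossible by the pigeonhole principle.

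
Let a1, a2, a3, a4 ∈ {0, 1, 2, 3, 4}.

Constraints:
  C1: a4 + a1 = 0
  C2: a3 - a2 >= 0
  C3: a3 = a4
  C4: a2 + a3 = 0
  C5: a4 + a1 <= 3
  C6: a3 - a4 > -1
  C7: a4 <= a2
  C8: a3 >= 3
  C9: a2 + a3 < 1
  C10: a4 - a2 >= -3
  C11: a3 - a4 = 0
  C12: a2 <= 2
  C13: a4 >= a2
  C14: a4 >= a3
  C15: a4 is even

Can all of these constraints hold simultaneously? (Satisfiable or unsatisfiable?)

Unsatisfiable

From constraints 8 and 14: a4 ≥ a3 and a3 ≥ 3, so a4 ≥ 3. From constraints 7 and 12: a4 ≤ a2 and a2 ≤ 2, so a4 ≤ 2. But 2 < 3, so no value of a4 works.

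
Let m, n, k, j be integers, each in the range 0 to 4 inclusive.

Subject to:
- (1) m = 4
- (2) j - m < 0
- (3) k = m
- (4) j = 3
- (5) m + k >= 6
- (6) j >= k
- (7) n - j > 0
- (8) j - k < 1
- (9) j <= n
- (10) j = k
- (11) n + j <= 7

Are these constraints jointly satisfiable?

Constraint 4 fixes j = 3 and constraint 1 fixes m = 4. Constraints 3 and 10 give j = k = m, so j = m. But 3 ≠ 4 — contradiction.

Unsatisfiable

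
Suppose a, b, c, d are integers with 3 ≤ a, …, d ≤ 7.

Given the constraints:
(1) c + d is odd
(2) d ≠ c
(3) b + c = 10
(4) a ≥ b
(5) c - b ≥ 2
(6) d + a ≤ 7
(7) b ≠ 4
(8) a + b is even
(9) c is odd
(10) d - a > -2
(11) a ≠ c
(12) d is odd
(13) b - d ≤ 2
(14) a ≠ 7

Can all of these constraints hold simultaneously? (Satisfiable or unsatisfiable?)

Constraint 9 makes c odd and constraint 12 makes d odd, so c + d must be even. Constraint 1 says c + d is odd — contradiction.

Unsatisfiable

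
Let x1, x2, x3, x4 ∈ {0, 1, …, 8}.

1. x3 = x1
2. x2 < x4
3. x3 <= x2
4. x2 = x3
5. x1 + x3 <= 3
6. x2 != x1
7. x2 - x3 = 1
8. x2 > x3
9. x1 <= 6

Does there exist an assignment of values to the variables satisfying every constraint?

Unsatisfiable

From constraints 1 and 4, x2 = x3 = x1, so x2 = x1. But constraint 6 says x2 ≠ x1. Contradiction.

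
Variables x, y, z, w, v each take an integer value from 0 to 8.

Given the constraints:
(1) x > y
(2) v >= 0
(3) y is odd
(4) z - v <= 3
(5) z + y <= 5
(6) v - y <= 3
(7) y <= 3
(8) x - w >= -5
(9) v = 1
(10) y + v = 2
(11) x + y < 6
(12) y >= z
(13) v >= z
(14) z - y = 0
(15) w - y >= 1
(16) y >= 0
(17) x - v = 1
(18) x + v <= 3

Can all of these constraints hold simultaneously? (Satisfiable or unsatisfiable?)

The assignment x = 2, y = 1, z = 1, w = 5, v = 1 works:
  constraint 4 holds since z - v = 0.
  constraint 5 holds since z + y = 2.
  constraint 6 holds since v - y = 0.
The rest check out directly.

Satisfiable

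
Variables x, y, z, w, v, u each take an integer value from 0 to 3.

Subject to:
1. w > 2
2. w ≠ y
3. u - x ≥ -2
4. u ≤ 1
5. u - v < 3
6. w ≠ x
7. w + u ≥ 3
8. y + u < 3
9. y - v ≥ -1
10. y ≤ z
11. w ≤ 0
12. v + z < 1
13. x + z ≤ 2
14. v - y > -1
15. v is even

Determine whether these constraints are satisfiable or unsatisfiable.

From constraint 11: w ≤ 0. From constraint 4: u ≤ 1. Hence w + u ≤ 1. But constraint 7 requires w + u ≥ 3, and 3 > 1. Contradiction.

Unsatisfiable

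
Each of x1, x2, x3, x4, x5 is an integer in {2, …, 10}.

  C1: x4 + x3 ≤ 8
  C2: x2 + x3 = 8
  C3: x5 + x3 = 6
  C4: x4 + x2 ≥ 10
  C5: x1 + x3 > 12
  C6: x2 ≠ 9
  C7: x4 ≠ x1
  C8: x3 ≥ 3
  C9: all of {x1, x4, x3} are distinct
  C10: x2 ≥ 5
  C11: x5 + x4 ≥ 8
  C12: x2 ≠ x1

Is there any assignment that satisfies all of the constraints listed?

Take x1 = 10, x2 = 5, x3 = 3, x4 = 5, x5 = 3. Then constraint 1: x4 + x3 = 8; constraint 2: x2 + x3 = 8, and every other listed constraint is also met.

Satisfiable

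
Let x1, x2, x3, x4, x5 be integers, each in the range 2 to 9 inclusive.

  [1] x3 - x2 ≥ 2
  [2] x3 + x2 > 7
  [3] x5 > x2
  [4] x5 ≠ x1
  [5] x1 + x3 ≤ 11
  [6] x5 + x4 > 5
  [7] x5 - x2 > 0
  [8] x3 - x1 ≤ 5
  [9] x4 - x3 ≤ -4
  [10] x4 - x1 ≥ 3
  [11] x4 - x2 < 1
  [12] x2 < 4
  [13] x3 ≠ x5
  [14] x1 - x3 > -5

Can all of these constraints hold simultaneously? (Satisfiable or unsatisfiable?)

Constraints 8, 9, and 10 give x3 − x4 ≥ 4, x4 − x1 ≥ 3, x1 − x3 ≥ -5.
Adding all 3 inequalities: the left sides telescope to 0, and the right sides sum to 4 + 3 + (-5) = 2. So 0 ≥ 2, which is false.

Unsatisfiable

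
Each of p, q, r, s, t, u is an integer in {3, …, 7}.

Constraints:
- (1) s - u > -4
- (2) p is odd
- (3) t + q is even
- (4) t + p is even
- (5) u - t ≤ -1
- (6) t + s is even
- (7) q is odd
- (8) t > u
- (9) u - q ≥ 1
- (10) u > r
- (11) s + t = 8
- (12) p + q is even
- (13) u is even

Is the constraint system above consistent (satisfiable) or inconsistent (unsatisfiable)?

Take p = 7, q = 3, r = 3, s = 3, t = 5, u = 4. Then constraint 1: s - u = -1; constraint 5: u - t = -1; constraint 9: u - q = 1, and every other listed constraint is also met.

Satisfiable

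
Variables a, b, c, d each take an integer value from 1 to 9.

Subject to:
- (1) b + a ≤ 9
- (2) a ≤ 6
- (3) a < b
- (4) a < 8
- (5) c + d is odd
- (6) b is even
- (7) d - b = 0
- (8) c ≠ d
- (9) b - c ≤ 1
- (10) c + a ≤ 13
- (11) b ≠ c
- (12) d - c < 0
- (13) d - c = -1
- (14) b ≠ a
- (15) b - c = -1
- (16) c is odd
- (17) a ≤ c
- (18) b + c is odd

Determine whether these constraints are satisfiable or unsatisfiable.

Satisfiable

Take a = 1, b = 8, c = 9, d = 8. Then constraint 1: b + a = 9; constraint 7: d - b = 0, and every other listed constraint is also met.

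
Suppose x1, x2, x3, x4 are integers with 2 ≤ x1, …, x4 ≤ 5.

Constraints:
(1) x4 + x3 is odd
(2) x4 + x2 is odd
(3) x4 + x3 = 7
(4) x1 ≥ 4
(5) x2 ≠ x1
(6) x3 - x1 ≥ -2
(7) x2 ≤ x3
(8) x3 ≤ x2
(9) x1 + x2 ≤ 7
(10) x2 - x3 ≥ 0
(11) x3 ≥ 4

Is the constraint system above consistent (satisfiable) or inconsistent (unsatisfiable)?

From constraint 4: x1 ≥ 4. From constraints 8 and 11: x2 ≥ x3 ≥ 4. Hence x1 + x2 ≥ 8. But constraint 9 requires x1 + x2 ≤ 7, and 7 < 8. Contradiction.

Unsatisfiable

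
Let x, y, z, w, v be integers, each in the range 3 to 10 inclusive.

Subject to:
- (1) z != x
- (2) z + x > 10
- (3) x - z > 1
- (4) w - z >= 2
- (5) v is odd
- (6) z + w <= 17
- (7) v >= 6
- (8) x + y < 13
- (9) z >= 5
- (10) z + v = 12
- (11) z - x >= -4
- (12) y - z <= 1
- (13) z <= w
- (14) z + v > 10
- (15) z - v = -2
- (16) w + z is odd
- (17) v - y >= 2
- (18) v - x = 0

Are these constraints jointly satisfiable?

Satisfiable

Try x = 7, y = 4, z = 5, w = 10, v = 7.
Check constraint 2: z + x = 12; constraint 3: x - z = 2. The remaining constraints are straightforward to verify.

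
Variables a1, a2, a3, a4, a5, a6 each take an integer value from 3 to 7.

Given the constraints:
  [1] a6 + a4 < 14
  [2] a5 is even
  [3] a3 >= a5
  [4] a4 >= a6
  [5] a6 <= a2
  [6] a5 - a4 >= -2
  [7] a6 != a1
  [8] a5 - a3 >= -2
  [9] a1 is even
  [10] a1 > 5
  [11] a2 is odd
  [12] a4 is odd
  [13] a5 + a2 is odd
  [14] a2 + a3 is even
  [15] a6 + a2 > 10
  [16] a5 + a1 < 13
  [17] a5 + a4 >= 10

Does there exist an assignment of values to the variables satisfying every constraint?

One satisfying assignment is a1 = 6, a2 = 7, a3 = 7, a4 = 7, a5 = 6, a6 = 5.
For the less obvious constraints — constraint 1: a6 + a4 = 12; constraint 6: a5 - a4 = -1 — and the others hold by inspection.

Satisfiable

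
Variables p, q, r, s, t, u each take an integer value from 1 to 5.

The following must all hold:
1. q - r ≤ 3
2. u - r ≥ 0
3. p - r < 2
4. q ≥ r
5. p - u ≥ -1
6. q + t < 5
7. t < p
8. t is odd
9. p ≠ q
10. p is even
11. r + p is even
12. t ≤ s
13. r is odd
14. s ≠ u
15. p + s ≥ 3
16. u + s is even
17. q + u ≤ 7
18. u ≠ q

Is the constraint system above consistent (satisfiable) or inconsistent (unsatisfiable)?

Constraint 13 makes r odd and constraint 10 makes p even, so r + p must be odd. Constraint 11 says r + p is even — contradiction.

Unsatisfiable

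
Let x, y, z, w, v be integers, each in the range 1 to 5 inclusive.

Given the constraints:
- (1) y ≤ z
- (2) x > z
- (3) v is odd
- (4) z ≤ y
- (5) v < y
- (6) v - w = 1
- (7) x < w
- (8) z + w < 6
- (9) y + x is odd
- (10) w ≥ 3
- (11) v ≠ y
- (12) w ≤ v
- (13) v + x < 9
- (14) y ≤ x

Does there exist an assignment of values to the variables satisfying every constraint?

Constraints 1, 2, 5, 7, and 12 give y ≤ z, z < x, x < w, w ≤ v, v < y. Chaining: y ≤ z < x < w ≤ v < y, which forces y < y — impossible.

Unsatisfiable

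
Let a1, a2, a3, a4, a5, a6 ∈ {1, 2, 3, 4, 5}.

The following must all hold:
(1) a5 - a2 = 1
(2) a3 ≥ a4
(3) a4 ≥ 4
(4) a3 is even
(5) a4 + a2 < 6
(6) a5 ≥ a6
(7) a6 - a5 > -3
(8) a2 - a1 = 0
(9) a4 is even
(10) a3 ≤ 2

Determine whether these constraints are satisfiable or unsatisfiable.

From constraints 2 and 3: a3 ≥ a4 and a4 ≥ 4, so a3 ≥ 4. From constraint 10: a3 ≤ 2. But 2 < 4, so no value of a3 works.

Unsatisfiable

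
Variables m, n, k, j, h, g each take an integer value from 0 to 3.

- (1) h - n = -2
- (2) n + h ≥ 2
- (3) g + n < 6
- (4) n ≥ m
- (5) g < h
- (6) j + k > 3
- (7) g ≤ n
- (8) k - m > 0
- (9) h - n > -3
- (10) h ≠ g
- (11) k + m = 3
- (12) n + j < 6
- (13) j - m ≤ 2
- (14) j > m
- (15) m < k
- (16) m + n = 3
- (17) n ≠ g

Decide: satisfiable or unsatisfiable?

One satisfying assignment is m = 0, n = 3, k = 3, j = 1, h = 1, g = 0.
For the less obvious constraints — constraint 1: h - n = -2; constraint 2: n + h = 4; constraint 3: g + n = 3 — and the others hold by inspection.

Satisfiable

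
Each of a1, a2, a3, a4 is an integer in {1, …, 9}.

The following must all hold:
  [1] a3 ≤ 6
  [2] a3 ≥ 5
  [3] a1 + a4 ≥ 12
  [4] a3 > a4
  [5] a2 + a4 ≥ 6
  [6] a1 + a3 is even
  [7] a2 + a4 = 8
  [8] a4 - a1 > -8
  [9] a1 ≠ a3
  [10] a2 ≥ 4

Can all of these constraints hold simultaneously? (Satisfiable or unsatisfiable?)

Satisfiable

One satisfying assignment is a1 = 9, a2 = 5, a3 = 5, a4 = 3.
For the less obvious constraints — constraint 3: a1 + a4 = 12; constraint 5: a2 + a4 = 8; constraint 7: a2 + a4 = 8 — and the others hold by inspection.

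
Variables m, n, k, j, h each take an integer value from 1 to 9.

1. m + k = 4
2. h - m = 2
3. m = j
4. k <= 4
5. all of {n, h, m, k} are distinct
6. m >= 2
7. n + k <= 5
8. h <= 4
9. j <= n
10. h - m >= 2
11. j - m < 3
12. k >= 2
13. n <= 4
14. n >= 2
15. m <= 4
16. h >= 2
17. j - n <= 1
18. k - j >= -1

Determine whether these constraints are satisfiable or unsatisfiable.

Unsatisfiable

Constraints 4, 6, 8, 12, 13, 14, 15, and 16 confine each of n, h, m, k to the 3 values {2, …, 4}.
Constraint 5 requires all 4 of them to be distinct, but only 3 values are available — impossible by the pigeonhole principle.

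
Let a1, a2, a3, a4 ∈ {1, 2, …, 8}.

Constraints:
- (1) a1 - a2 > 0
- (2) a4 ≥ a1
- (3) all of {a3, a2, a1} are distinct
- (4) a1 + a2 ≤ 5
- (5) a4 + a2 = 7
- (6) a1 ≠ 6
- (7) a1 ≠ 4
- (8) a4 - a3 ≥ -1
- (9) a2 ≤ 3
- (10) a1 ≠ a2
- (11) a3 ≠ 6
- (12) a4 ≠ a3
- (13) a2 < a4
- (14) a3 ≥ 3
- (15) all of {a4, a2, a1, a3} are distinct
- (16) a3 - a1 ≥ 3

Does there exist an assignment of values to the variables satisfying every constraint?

The assignment a1 = 3, a2 = 1, a3 = 7, a4 = 6 works:
  constraint 1 holds since a1 - a2 = 2.
  constraint 4 holds since a1 + a2 = 4.
  constraint 5 holds since a4 + a2 = 7.
The rest check out directly.

Satisfiable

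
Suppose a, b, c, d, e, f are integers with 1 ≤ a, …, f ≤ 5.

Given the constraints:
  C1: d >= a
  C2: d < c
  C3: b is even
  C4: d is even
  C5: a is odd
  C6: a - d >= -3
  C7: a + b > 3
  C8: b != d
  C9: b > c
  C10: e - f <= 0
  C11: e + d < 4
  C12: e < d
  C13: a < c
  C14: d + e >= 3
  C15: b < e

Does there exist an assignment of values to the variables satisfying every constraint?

Constraints 2, 9, 12, and 15 give c < b, b < e, e < d, d < c. Chaining: c < b < e < d < c, which forces c < c — impossible.

Unsatisfiable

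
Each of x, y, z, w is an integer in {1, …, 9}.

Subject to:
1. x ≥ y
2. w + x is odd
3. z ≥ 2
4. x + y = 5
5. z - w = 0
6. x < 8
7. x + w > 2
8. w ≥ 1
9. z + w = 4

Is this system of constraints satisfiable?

Satisfiable

Try x = 3, y = 2, z = 2, w = 2.
Check constraint 4: x + y = 5; constraint 5: z - w = 0; constraint 7: x + w = 5. The remaining constraints are straightforward to verify.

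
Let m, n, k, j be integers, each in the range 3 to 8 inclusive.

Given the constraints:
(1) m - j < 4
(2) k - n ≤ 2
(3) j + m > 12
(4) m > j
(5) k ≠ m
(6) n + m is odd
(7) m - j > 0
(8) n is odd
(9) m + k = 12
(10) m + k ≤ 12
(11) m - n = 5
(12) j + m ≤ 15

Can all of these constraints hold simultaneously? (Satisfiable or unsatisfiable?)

Setting (m, n, k, j) = (8, 3, 4, 5) satisfies everything: constraint 1: m - j = 3; constraint 2: k - n = 1, and the others follow.

Satisfiable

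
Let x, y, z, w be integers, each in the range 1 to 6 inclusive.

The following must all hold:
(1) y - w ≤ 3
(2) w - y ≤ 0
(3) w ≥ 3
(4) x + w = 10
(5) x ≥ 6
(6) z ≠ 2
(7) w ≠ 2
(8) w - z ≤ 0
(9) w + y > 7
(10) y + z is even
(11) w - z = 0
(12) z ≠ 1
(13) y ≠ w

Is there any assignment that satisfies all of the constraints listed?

The assignment x = 6, y = 6, z = 4, w = 4 works:
  constraint 1 holds since y - w = 2.
  constraint 2 holds since w - y = -2.
  constraint 4 holds since x + w = 10.
The rest check out directly.

Satisfiable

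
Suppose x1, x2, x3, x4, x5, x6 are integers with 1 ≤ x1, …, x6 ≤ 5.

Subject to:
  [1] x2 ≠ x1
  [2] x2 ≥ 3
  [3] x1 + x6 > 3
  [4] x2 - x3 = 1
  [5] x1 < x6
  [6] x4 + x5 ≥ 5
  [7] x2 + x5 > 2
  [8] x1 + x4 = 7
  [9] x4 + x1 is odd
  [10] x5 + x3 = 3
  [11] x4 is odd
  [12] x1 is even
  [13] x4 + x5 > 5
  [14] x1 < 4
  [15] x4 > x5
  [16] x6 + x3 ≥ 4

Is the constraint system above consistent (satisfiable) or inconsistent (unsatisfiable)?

Setting (x1, x2, x3, x4, x5, x6) = (2, 3, 2, 5, 1, 3) satisfies everything: constraint 3: x1 + x6 = 5; constraint 4: x2 - x3 = 1, and the others follow.

Satisfiable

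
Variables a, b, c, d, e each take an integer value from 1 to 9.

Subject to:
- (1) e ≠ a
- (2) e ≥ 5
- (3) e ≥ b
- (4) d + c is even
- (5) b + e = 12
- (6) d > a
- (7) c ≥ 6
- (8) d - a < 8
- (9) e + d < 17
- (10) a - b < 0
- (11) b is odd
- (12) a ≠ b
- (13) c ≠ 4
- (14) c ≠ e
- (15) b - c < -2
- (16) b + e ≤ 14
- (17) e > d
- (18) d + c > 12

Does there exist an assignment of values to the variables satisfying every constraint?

Setting (a, b, c, d, e) = (1, 3, 8, 6, 9) satisfies everything: constraint 5: b + e = 12; constraint 8: d - a = 5, and the others follow.

Satisfiable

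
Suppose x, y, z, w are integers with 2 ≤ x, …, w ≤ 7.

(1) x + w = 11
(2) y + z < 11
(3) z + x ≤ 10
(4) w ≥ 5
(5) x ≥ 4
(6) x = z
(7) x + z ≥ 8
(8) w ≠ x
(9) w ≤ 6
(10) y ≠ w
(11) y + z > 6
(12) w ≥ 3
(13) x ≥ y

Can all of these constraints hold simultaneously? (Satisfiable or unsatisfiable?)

Setting (x, y, z, w) = (5, 4, 5, 6) satisfies everything: constraint 1: x + w = 11; constraint 2: y + z = 9, and the others follow.

Satisfiable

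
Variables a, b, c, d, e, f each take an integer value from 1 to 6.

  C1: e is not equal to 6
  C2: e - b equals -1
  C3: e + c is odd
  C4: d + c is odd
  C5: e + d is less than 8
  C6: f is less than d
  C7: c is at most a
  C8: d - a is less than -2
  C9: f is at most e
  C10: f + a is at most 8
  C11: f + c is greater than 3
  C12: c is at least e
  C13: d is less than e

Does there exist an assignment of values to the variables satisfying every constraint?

Take a = 5, b = 5, c = 5, d = 2, e = 4, f = 1. Then constraint 2: e - b = -1; constraint 5: e + d = 6; constraint 8: d - a = -3, and every other listed constraint is also met.

Satisfiable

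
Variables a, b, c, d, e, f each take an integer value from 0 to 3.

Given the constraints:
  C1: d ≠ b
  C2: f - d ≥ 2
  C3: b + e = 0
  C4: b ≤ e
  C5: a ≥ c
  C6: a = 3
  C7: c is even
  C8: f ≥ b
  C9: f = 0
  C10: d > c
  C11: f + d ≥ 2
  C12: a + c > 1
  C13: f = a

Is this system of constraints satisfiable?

Constraint 9 fixes f = 0 and constraint 6 fixes a = 3, but constraint 13 requires f = a. Since 0 ≠ 3, contradiction.

Unsatisfiable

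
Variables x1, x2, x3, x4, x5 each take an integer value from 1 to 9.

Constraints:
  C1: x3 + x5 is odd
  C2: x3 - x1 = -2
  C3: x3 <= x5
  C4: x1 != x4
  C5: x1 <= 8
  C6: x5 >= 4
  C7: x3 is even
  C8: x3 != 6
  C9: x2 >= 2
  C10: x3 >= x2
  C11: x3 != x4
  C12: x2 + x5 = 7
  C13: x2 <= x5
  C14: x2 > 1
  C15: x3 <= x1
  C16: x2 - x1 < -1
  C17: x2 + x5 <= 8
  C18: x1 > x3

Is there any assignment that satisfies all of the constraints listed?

Try x1 = 4, x2 = 2, x3 = 2, x4 = 3, x5 = 5.
Check constraint 2: x3 - x1 = -2; constraint 12: x2 + x5 = 7; constraint 16: x2 - x1 = -2. The remaining constraints are straightforward to verify.

Satisfiable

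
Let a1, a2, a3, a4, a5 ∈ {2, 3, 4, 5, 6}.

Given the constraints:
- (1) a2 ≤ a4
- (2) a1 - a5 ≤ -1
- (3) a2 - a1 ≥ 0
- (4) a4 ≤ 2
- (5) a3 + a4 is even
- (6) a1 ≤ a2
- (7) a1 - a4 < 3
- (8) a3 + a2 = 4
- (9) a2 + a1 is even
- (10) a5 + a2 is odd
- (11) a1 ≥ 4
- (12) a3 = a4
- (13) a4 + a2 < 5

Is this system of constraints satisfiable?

Unsatisfiable

From constraints 6 and 11: a2 ≥ a1 and a1 ≥ 4, so a2 ≥ 4. From constraints 1 and 4: a2 ≤ a4 and a4 ≤ 2, so a2 ≤ 2. But 2 < 4, so no value of a2 works.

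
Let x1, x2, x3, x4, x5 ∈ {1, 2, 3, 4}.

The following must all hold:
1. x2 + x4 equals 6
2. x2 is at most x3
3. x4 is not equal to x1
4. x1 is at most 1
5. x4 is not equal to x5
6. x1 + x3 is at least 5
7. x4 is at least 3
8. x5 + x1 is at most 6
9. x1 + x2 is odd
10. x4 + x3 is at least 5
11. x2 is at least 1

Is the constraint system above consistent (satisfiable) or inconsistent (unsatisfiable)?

The assignment x1 = 1, x2 = 2, x3 = 4, x4 = 4, x5 = 2 works:
  constraint 1 holds since x2 + x4 = 6.
  constraint 6 holds since x1 + x3 = 5.
  constraint 8 holds since x5 + x1 = 3.
The rest check out directly.

Satisfiable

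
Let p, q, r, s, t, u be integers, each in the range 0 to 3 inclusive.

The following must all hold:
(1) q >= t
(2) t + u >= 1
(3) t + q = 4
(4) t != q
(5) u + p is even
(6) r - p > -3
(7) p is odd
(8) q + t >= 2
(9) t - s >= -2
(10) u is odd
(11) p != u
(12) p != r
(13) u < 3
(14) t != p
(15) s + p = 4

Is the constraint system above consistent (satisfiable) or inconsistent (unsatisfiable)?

Take p = 3, q = 3, r = 2, s = 1, t = 1, u = 1. Then constraint 2: t + u = 2; constraint 3: t + q = 4; constraint 6: r - p = -1, and every other listed constraint is also met.

Satisfiable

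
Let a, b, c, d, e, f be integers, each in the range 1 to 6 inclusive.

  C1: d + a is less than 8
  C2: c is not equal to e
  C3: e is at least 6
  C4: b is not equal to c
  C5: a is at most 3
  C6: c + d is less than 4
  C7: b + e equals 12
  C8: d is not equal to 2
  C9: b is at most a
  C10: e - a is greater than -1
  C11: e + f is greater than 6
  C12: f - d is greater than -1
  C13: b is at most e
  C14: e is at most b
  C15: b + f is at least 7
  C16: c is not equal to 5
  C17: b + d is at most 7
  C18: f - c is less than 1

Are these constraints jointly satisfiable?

From constraints 3 and 14: b ≥ e and e ≥ 6, so b ≥ 6. From constraints 5 and 9: b ≤ a and a ≤ 3, so b ≤ 3. But 3 < 6, so no value of b works.

Unsatisfiable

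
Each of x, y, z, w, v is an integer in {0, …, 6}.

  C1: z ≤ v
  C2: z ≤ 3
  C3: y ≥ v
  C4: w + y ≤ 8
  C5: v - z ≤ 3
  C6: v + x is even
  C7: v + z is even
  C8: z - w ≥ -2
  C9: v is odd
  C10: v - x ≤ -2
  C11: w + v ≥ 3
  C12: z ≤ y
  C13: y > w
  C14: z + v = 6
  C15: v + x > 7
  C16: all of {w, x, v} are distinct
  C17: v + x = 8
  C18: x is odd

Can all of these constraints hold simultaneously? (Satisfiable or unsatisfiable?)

One satisfying assignment is x = 5, y = 6, z = 3, w = 2, v = 3.
For the less obvious constraints — constraint 4: w + y = 8; constraint 5: v - z = 0 — and the others hold by inspection.

Satisfiable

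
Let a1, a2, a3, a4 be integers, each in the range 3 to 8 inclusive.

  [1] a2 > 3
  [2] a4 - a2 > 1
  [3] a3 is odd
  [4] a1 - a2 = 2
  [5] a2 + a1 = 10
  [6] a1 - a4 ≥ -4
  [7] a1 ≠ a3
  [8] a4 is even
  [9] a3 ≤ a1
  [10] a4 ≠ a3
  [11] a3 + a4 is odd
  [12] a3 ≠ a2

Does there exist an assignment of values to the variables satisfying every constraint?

Satisfiable

The assignment a1 = 6, a2 = 4, a3 = 3, a4 = 8 works:
  constraint 2 holds since a4 - a2 = 4.
  constraint 4 holds since a1 - a2 = 2.
The rest check out directly.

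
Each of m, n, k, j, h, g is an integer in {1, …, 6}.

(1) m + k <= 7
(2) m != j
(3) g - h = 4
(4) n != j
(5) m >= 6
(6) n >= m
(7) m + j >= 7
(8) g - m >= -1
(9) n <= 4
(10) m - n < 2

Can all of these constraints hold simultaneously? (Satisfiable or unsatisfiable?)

From constraint 5: m ≥ 6. From constraints 6 and 9: m ≤ n and n ≤ 4, so m ≤ 4. But 4 < 6, so no value of m works.

Unsatisfiable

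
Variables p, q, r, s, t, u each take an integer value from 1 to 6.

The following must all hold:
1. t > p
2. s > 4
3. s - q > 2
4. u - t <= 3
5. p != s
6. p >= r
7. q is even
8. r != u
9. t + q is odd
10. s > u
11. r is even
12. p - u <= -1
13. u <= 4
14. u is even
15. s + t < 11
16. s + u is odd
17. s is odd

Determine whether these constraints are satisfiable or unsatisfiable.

Satisfiable

Try p = 2, q = 2, r = 2, s = 5, t = 3, u = 4.
Check constraint 3: s - q = 3; constraint 4: u - t = 1. The remaining constraints are straightforward to verify.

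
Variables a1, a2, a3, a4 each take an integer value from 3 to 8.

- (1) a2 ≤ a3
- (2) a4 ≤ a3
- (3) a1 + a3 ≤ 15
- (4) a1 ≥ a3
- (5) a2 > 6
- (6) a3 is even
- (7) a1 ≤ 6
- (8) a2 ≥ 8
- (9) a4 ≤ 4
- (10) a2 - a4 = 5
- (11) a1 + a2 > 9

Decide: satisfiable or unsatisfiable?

From constraints 1 and 8: a3 ≥ a2 and a2 ≥ 8, so a3 ≥ 8. From constraints 4 and 7: a3 ≤ a1 and a1 ≤ 6, so a3 ≤ 6. But 6 < 8, so no value of a3 works.

Unsatisfiable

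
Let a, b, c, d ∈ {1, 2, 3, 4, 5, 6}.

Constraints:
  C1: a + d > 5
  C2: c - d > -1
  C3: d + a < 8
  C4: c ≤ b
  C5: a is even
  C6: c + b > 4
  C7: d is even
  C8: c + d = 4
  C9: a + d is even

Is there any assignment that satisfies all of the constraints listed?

Satisfiable

Try a = 4, b = 4, c = 2, d = 2.
Check constraint 1: a + d = 6; constraint 2: c - d = 0. The remaining constraints are straightforward to verify.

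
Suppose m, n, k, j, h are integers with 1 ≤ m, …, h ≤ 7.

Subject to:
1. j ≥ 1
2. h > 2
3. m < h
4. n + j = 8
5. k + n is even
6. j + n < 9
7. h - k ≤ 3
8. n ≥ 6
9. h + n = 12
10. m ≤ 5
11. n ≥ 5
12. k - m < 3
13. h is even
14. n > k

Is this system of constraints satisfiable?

Satisfiable

Try m = 4, n = 6, k = 4, j = 2, h = 6.
Check constraint 4: n + j = 8; constraint 6: j + n = 8; constraint 7: h - k = 2. The remaining constraints are straightforward to verify.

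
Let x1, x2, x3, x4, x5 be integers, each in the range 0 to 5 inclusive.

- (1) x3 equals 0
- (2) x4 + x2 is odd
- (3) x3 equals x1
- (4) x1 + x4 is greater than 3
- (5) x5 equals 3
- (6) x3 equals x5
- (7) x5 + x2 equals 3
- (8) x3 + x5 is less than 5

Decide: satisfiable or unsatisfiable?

Unsatisfiable

Constraint 1 fixes x3 = 0 and constraint 5 fixes x5 = 3, but constraint 6 requires x3 = x5. Since 0 ≠ 3, contradiction.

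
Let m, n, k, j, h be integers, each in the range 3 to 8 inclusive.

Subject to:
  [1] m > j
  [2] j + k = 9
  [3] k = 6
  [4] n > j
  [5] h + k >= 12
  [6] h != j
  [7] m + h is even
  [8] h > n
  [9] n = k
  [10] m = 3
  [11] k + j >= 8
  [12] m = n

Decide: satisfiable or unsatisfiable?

Constraint 10 fixes m = 3 and constraint 3 fixes k = 6. Constraints 9 and 12 give m = n = k, so m = k. But 3 ≠ 6 — contradiction.

Unsatisfiable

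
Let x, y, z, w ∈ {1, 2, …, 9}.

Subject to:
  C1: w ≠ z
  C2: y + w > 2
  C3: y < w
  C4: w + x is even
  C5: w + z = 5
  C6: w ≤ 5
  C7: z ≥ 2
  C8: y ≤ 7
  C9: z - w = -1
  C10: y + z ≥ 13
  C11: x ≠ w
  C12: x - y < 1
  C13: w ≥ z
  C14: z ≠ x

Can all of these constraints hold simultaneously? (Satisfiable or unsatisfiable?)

From constraint 8: y ≤ 7. From constraints 6 and 13: z ≤ w ≤ 5. Hence y + z ≤ 12. But constraint 10 requires y + z ≥ 13, and 13 > 12. Contradiction.

Unsatisfiable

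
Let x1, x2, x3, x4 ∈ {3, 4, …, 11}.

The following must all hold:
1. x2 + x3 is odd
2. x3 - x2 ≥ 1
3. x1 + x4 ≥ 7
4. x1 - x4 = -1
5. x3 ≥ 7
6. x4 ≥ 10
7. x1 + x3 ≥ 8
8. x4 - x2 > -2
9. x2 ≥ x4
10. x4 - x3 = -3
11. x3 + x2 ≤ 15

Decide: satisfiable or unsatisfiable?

From constraint 5: x3 ≥ 7. From constraints 6 and 9: x2 ≥ x4 ≥ 10. Hence x3 + x2 ≥ 17. But constraint 11 requires x3 + x2 ≤ 15, and 15 < 17. Contradiction.

Unsatisfiable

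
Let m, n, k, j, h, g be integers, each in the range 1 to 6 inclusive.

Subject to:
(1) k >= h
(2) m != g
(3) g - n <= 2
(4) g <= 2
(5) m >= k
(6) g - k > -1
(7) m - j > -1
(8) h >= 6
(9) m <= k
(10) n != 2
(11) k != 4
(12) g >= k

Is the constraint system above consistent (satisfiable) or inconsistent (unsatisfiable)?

From constraints 1 and 8: k ≥ h and h ≥ 6, so k ≥ 6. From constraints 4 and 12: k ≤ g and g ≤ 2, so k ≤ 2. But 2 < 6, so no value of k works.

Unsatisfiable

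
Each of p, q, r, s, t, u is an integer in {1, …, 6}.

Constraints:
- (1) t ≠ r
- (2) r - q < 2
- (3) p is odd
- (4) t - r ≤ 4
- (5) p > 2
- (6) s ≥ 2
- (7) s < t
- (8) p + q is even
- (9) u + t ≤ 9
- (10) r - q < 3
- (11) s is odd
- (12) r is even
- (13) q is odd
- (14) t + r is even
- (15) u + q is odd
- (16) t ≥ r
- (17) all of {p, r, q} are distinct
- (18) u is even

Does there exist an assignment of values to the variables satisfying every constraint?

Take p = 3, q = 1, r = 2, s = 3, t = 4, u = 4. Then constraint 2: r - q = 1; constraint 4: t - r = 2, and every other listed constraint is also met.

Satisfiable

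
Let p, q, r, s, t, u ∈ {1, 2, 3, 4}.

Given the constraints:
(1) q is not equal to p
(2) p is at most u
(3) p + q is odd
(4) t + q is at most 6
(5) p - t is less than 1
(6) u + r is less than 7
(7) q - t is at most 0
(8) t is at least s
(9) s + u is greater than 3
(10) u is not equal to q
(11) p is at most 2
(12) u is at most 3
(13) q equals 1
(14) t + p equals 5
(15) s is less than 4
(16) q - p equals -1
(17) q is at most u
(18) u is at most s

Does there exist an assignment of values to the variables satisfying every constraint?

The assignment p = 2, q = 1, r = 3, s = 2, t = 3, u = 2 works:
  constraint 4 holds since t + q = 4.
  constraint 5 holds since p - t = -1.
The rest check out directly.

Satisfiable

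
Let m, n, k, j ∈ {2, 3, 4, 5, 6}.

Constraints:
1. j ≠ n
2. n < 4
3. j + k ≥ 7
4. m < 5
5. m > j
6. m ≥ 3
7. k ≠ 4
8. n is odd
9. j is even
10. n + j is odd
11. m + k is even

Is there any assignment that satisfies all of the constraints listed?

Try m = 3, n = 3, k = 5, j = 2.
Check constraint 3: j + k = 7; constraint 8: n = 3 is odd. The remaining constraints are straightforward to verify.

Satisfiable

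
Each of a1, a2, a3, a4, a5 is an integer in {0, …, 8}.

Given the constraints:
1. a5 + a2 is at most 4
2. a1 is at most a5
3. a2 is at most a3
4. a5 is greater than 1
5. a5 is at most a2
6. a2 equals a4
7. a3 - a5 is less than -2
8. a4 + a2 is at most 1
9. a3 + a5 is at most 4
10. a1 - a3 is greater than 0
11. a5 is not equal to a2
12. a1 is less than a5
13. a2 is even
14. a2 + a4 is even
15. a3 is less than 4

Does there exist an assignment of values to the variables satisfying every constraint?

Constraints 3, 5, 10, and 12 give a1 < a5, a5 ≤ a2, a2 ≤ a3, a3 < a1. Chaining: a1 < a5 ≤ a2 ≤ a3 < a1, which forces a1 < a1 — impossible.

Unsatisfiable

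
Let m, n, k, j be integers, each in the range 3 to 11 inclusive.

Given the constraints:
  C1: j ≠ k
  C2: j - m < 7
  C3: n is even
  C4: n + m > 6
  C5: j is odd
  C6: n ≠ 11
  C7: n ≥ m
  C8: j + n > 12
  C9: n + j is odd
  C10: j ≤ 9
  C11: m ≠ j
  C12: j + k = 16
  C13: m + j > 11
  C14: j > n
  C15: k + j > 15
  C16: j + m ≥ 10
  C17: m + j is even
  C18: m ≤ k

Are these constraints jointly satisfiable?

Satisfiable

Setting (m, n, k, j) = (3, 6, 7, 9) satisfies everything: constraint 2: j - m = 6; constraint 4: n + m = 9; constraint 8: j + n = 15, and the others follow.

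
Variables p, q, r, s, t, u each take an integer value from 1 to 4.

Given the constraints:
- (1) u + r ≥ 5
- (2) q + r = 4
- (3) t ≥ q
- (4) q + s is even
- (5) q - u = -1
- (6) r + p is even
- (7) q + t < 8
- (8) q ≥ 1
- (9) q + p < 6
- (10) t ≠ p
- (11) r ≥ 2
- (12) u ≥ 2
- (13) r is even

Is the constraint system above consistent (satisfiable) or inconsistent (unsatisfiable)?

The assignment p = 2, q = 2, r = 2, s = 4, t = 3, u = 3 works:
  constraint 1 holds since u + r = 5.
  constraint 2 holds since q + r = 4.
The rest check out directly.

Satisfiable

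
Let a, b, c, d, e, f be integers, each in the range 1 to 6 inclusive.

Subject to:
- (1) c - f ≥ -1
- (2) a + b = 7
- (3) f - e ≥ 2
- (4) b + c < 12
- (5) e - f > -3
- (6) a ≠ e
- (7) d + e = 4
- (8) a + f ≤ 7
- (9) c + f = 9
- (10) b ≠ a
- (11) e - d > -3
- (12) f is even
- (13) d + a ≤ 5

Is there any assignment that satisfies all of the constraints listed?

Satisfiable

Try a = 1, b = 6, c = 5, d = 2, e = 2, f = 4.
Check constraint 1: c - f = 1; constraint 2: a + b = 7. The remaining constraints are straightforward to verify.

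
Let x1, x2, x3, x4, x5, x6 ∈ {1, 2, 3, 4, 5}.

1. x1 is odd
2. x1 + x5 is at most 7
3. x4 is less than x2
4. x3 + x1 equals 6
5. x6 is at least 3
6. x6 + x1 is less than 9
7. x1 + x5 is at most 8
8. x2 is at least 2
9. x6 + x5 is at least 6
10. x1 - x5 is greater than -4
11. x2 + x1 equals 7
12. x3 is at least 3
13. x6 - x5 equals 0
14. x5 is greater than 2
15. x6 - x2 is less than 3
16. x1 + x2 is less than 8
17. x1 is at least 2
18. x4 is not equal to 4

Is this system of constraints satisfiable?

Try x1 = 3, x2 = 4, x3 = 3, x4 = 2, x5 = 4, x6 = 4.
Check constraint 2: x1 + x5 = 7; constraint 4: x3 + x1 = 6. The remaining constraints are straightforward to verify.

Satisfiable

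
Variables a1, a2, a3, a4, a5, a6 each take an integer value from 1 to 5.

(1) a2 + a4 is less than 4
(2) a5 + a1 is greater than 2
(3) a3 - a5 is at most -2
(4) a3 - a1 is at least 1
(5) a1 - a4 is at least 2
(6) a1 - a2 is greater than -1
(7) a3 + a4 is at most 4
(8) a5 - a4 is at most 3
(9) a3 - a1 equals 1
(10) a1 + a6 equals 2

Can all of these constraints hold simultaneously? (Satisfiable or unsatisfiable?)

Constraints 3, 4, 5, and 8 give a4 − a5 ≥ -3, a5 − a3 ≥ 2, a3 − a1 ≥ 1, a1 − a4 ≥ 2.
Adding all 4 inequalities: the left sides telescope to 0, and the right sides sum to (-3) + 2 + 1 + 2 = 2. So 0 ≥ 2, which is false.

Unsatisfiable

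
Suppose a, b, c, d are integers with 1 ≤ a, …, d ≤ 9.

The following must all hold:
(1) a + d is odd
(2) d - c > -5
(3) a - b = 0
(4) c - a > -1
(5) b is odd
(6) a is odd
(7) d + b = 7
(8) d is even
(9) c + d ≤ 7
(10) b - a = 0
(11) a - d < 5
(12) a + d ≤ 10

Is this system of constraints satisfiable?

Satisfiable

Take a = 5, b = 5, c = 5, d = 2. Then constraint 2: d - c = -3; constraint 3: a - b = 0; constraint 4: c - a = 0, and every other listed constraint is also met.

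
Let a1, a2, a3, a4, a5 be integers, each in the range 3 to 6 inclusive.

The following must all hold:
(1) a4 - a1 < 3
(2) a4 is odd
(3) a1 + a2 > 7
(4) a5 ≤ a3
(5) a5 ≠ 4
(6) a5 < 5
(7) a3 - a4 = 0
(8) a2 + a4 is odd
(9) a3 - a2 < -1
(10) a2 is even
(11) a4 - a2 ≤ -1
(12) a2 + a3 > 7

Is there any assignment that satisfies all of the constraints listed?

The assignment a1 = 3, a2 = 6, a3 = 3, a4 = 3, a5 = 3 works:
  constraint 1 holds since a4 - a1 = 0.
  constraint 3 holds since a1 + a2 = 9.
  constraint 7 holds since a3 - a4 = 0.
The rest check out directly.

Satisfiable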